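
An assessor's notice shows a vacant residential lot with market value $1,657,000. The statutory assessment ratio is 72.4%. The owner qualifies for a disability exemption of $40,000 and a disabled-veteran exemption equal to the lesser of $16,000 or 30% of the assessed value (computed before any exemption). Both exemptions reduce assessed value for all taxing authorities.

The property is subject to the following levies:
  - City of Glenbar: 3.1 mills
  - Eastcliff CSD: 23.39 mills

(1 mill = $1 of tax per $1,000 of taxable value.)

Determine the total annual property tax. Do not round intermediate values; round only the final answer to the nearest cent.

$30,295.77

Assessed value = $1,657,000 × 0.724 = $1,199,668
Disabled-veteran exemption = min($16,000, 30% × $1,199,668) = min($16,000, $359,900.4) = $16,000 (dollar cap binds)
Taxable value = $1,199,668 − $40,000 − $16,000 = $1,143,668
City of Glenbar: $1,143,668 × 0.0031 = $3,545.3708
Eastcliff CSD: $1,143,668 × 0.02339 = $26,750.39452
Total = $30,295.76532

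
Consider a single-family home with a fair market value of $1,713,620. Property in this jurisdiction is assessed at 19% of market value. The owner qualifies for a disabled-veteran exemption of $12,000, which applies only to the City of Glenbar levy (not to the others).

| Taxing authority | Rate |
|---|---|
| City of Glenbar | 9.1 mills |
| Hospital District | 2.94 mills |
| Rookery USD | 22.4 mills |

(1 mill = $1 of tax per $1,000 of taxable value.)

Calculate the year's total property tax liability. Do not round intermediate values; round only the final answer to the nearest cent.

Assessed value = $1,713,620 × 0.19 = $325,587.8
City of Glenbar: ($325,587.8 − $12,000) × 0.0091 = $313,587.8 × 0.0091 = $2,853.64898
Hospital District: $325,587.8 × 0.00294 = $957.228132
Rookery USD: $325,587.8 × 0.0224 = $7,293.16672
Total = $11,104.043832

$11,104.04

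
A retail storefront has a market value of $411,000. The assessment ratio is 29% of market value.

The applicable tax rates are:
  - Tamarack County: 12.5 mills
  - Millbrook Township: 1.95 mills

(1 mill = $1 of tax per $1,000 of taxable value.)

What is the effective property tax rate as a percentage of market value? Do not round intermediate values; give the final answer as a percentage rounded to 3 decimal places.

Assessed value = $411,000 × 0.29 = $119,190
Tamarack County: $119,190 × 0.0125 = $1,489.875
Millbrook Township: $119,190 × 0.00195 = $232.4205
Total tax = $1,722.2955
Effective rate = $1,722.2955 ÷ $411,000 = 0.419% of market value

0.419%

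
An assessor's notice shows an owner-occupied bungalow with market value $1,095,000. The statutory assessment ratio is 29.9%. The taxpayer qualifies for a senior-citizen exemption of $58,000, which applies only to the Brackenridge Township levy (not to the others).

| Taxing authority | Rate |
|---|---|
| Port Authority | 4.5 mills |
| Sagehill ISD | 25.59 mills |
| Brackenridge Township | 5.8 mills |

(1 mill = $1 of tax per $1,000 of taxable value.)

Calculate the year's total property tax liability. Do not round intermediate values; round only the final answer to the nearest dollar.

Assessed value = $1,095,000 × 0.299 = $327,405
Port Authority: $327,405 × 0.0045 = $1,473.3225
Sagehill ISD: $327,405 × 0.02559 = $8,378.29395
Brackenridge Township: ($327,405 − $58,000) × 0.0058 = $269,405 × 0.0058 = $1,562.549
Total = $11,414.16545

$11,414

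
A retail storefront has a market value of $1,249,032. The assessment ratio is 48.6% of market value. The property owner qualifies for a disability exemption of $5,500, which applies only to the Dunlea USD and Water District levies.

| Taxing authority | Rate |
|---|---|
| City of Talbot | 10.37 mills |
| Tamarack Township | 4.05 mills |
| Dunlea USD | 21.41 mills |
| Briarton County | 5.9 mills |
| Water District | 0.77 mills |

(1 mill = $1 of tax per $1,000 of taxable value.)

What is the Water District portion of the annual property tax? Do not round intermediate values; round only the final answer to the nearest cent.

Assessed value = $1,249,032 × 0.486 = $607,029.552
Water District taxable value = $607,029.552 − $5,500 = $601,529.552
Water District levy = $601,529.552 × 0.00077 = $463.17775504

$463.18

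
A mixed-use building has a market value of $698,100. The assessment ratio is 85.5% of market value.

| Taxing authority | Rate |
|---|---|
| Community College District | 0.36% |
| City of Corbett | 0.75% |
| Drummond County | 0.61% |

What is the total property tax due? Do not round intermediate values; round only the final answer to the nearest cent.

$10,266.26

Assessed value = $698,100 × 0.855 = $596,875.5
Community College District: $596,875.5 × 0.0036 = $2,148.7518
City of Corbett: $596,875.5 × 0.0075 = $4,476.56625
Drummond County: $596,875.5 × 0.0061 = $3,640.94055
Total = $2,148.7518 + $4,476.56625 + $3,640.94055 = $10,266.2586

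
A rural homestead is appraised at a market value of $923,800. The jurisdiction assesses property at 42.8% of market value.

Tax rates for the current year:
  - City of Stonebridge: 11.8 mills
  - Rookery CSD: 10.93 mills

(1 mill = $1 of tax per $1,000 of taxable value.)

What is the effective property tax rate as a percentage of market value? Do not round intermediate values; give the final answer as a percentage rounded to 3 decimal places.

0.973%

Assessed value = $923,800 × 0.428 = $395,386.4
City of Stonebridge: $395,386.4 × 0.0118 = $4,665.55952
Rookery CSD: $395,386.4 × 0.01093 = $4,321.573352
Total tax = $8,987.132872
Effective rate = $8,987.132872 ÷ $923,800 = 0.973% of market value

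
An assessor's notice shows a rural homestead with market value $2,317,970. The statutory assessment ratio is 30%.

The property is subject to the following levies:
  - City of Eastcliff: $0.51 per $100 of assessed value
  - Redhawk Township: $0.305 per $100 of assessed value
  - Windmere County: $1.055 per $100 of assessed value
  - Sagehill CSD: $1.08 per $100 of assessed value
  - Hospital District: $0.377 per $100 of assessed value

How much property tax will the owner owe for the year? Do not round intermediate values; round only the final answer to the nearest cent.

$23,135.66

Assessed value = $2,317,970 × 0.3 = $695,391
City of Eastcliff: $695,391 × 0.0051 = $3,546.4941
Redhawk Township: $695,391 × 0.00305 = $2,120.94255
Windmere County: $695,391 × 0.01055 = $7,336.37505
Sagehill CSD: $695,391 × 0.0108 = $7,510.2228
Hospital District: $695,391 × 0.00377 = $2,621.62407
Total = $3,546.4941 + $2,120.94255 + $7,336.37505 + $7,510.2228 + $2,621.62407 = $23,135.65857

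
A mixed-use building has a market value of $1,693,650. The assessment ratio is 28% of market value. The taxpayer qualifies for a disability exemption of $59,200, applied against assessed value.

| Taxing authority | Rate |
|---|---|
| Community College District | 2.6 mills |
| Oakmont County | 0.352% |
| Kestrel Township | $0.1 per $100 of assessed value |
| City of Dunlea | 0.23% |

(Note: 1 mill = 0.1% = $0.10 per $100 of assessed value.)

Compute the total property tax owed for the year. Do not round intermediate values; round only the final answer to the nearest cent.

$3,909.51

Assessed value = $1,693,650 × 0.28 = $474,222
Taxable value = $474,222 − $59,200 = $415,022
Community College District: $415,022 × 0.0026 = $1,079.0572
Oakmont County: $415,022 × 0.00352 = $1,460.87744
Kestrel Township: $415,022 × 0.001 = $415.022
City of Dunlea: $415,022 × 0.0023 = $954.5506
Total = $3,909.50724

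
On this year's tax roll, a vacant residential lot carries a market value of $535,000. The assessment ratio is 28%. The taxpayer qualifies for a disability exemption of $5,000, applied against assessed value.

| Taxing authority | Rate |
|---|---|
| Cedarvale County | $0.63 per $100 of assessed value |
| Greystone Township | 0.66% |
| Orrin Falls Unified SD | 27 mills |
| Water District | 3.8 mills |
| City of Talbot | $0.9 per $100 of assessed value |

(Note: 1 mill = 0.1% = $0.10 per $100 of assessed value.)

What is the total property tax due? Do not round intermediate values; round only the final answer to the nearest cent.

$7,630.96

Assessed value = $535,000 × 0.28 = $149,800
Taxable value = $149,800 − $5,000 = $144,800
Cedarvale County: $144,800 × 0.0063 = $912.24
Greystone Township: $144,800 × 0.0066 = $955.68
Orrin Falls Unified SD: $144,800 × 0.027 = $3,909.6
Water District: $144,800 × 0.0038 = $550.24
City of Talbot: $144,800 × 0.009 = $1,303.2
Total = $7,630.96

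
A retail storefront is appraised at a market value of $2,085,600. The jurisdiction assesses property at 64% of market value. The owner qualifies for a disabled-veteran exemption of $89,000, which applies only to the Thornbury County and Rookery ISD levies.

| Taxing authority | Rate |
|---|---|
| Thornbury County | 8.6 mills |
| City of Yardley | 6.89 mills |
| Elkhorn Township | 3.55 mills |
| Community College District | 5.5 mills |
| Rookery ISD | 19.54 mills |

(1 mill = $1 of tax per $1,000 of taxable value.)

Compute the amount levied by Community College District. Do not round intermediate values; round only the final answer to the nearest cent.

$7,341.31

Assessed value = $2,085,600 × 0.64 = $1,334,784
Community College District taxable value = $1,334,784 (exemption does not apply)
Community College District levy = $1,334,784 × 0.0055 = $7,341.312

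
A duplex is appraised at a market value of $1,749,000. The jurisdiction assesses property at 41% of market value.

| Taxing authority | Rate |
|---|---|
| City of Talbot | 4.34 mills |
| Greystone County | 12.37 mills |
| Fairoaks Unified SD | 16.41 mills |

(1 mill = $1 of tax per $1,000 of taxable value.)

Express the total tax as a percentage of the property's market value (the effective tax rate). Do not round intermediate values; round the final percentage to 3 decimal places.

Assessed value = $1,749,000 × 0.41 = $717,090
City of Talbot: $717,090 × 0.00434 = $3,112.1706
Greystone County: $717,090 × 0.01237 = $8,870.4033
Fairoaks Unified SD: $717,090 × 0.01641 = $11,767.4469
Total tax = $23,750.0208
Effective rate = $23,750.0208 ÷ $1,749,000 = 1.358% of market value

1.358%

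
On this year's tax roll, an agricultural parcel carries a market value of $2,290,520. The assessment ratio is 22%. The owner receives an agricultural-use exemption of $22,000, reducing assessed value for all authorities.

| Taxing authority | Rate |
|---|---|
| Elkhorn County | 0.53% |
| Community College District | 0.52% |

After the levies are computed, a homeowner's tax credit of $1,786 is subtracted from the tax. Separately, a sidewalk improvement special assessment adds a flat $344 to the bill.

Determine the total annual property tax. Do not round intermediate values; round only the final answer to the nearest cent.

Assessed value = $2,290,520 × 0.22 = $503,914.4
Taxable value = $503,914.4 − $22,000 = $481,914.4
Elkhorn County: $481,914.4 × 0.0053 = $2,554.14632
Community College District: $481,914.4 × 0.0052 = $2,505.95488
Levies subtotal = $5,060.1012
After credit = $5,060.1012 − $1,786 = $3,274.1012
Total = $3,274.1012 + $344 = $3,618.1012

$3,618.10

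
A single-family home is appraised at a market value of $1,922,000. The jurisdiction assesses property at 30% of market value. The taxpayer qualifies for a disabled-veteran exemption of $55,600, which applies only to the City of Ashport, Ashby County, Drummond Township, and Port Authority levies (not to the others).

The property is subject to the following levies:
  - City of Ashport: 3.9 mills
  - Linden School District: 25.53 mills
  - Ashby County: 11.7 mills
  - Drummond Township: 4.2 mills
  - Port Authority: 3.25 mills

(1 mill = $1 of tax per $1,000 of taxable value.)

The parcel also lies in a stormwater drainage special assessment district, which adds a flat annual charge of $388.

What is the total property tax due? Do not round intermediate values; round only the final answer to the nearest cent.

$27,117.65

Assessed value = $1,922,000 × 0.3 = $576,600
City of Ashport: ($576,600 − $55,600) × 0.0039 = $521,000 × 0.0039 = $2,031.9
Linden School District: $576,600 × 0.02553 = $14,720.598
Ashby County: ($576,600 − $55,600) × 0.0117 = $521,000 × 0.0117 = $6,095.7
Drummond Township: ($576,600 − $55,600) × 0.0042 = $521,000 × 0.0042 = $2,188.2
Port Authority: ($576,600 − $55,600) × 0.00325 = $521,000 × 0.00325 = $1,693.25
Levies subtotal = $26,729.648
Total = $26,729.648 + $388 = $27,117.648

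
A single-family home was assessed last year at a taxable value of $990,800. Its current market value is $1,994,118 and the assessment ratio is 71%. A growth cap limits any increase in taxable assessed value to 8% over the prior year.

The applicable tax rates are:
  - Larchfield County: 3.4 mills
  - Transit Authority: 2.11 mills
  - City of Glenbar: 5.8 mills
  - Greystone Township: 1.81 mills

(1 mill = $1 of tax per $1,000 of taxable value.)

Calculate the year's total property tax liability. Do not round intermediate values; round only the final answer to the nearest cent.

Uncapped assessed value = $1,994,118 × 0.71 = $1,415,823.78
Cap limit = $990,800 × 1.08 = $1,070,064
Taxable assessed value = min($1,415,823.78, $1,070,064) = $1,070,064 (cap binds)
Larchfield County: $1,070,064 × 0.0034 = $3,638.2176
Transit Authority: $1,070,064 × 0.00211 = $2,257.83504
City of Glenbar: $1,070,064 × 0.0058 = $6,206.3712
Greystone Township: $1,070,064 × 0.00181 = $1,936.81584
Total = $14,039.23968

$14,039.24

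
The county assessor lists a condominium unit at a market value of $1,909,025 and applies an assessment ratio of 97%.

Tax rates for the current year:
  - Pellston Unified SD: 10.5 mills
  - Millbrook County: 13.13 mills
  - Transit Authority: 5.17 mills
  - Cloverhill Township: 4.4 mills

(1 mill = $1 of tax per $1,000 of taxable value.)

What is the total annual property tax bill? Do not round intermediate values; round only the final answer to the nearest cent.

Assessed value = $1,909,025 × 0.97 = $1,851,754.25
Pellston Unified SD: $1,851,754.25 × 0.0105 = $19,443.419625
Millbrook County: $1,851,754.25 × 0.01313 = $24,313.5333025
Transit Authority: $1,851,754.25 × 0.00517 = $9,573.5694725
Cloverhill Township: $1,851,754.25 × 0.0044 = $8,147.7187
Total = $19,443.419625 + $24,313.5333025 + $9,573.5694725 + $8,147.7187 = $61,478.2411

$61,478.24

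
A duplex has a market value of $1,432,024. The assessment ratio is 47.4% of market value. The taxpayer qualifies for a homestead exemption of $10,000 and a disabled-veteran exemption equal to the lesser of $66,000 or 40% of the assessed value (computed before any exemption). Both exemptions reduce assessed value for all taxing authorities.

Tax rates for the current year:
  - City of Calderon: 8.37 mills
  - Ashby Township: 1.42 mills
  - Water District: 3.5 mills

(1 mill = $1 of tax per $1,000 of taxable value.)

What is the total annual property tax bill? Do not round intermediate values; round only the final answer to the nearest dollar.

Assessed value = $1,432,024 × 0.474 = $678,779.376
Disabled-veteran exemption = min($66,000, 40% × $678,779.376) = min($66,000, $271,511.7504) = $66,000 (dollar cap binds)
Taxable value = $678,779.376 − $10,000 − $66,000 = $602,779.376
City of Calderon: $602,779.376 × 0.00837 = $5,045.26337712
Ashby Township: $602,779.376 × 0.00142 = $855.94671392
Water District: $602,779.376 × 0.0035 = $2,109.727816
Total = $8,010.93790704

$8,011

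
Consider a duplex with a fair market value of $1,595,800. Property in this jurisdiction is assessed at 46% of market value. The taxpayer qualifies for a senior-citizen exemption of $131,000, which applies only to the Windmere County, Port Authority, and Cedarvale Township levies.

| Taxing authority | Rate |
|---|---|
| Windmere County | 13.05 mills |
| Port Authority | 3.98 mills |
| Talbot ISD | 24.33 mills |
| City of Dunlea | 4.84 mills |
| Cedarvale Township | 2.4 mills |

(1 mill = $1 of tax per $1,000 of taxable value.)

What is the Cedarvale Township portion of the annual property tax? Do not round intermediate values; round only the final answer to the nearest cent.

Assessed value = $1,595,800 × 0.46 = $734,068
Cedarvale Township taxable value = $734,068 − $131,000 = $603,068
Cedarvale Township levy = $603,068 × 0.0024 = $1,447.3632

$1,447.36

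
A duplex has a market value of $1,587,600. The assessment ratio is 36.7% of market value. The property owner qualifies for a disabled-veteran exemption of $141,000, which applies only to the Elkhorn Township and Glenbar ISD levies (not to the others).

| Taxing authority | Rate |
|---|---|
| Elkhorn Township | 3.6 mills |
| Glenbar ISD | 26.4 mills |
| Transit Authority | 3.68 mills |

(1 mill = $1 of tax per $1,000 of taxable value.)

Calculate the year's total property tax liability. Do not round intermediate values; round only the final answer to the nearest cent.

Assessed value = $1,587,600 × 0.367 = $582,649.2
Elkhorn Township: ($582,649.2 − $141,000) × 0.0036 = $441,649.2 × 0.0036 = $1,589.93712
Glenbar ISD: ($582,649.2 − $141,000) × 0.0264 = $441,649.2 × 0.0264 = $11,659.53888
Transit Authority: $582,649.2 × 0.00368 = $2,144.149056
Total = $15,393.625056

$15,393.63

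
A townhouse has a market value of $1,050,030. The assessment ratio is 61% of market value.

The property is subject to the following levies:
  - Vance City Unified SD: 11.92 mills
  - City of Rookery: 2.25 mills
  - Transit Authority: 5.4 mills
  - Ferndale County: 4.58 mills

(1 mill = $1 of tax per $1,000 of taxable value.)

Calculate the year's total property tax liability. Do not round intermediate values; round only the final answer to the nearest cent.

Assessed value = $1,050,030 × 0.61 = $640,518.3
Vance City Unified SD: $640,518.3 × 0.01192 = $7,634.978136
City of Rookery: $640,518.3 × 0.00225 = $1,441.166175
Transit Authority: $640,518.3 × 0.0054 = $3,458.79882
Ferndale County: $640,518.3 × 0.00458 = $2,933.573814
Total = $7,634.978136 + $1,441.166175 + $3,458.79882 + $2,933.573814 = $15,468.516945

$15,468.52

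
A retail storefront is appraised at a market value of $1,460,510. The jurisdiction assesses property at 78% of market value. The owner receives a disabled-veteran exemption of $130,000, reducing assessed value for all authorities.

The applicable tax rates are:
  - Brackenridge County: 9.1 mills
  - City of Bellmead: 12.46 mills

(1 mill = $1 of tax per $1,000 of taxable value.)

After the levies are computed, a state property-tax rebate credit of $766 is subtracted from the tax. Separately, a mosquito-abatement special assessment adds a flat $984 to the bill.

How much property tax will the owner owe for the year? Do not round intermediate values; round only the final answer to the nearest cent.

$21,976.30

Assessed value = $1,460,510 × 0.78 = $1,139,197.8
Taxable value = $1,139,197.8 − $130,000 = $1,009,197.8
Brackenridge County: $1,009,197.8 × 0.0091 = $9,183.69998
City of Bellmead: $1,009,197.8 × 0.01246 = $12,574.604588
Levies subtotal = $21,758.304568
After credit = $21,758.304568 − $766 = $20,992.304568
Total = $20,992.304568 + $984 = $21,976.304568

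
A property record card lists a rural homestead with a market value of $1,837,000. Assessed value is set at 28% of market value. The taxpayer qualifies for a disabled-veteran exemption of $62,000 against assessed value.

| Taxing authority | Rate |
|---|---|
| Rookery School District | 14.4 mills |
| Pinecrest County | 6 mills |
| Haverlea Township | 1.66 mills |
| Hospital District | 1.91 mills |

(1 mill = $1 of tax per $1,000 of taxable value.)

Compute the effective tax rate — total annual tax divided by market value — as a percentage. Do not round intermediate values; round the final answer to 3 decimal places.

0.590%

Assessed value = $1,837,000 × 0.28 = $514,360
Taxable value = $514,360 − $62,000 = $452,360
Rookery School District: $452,360 × 0.0144 = $6,513.984
Pinecrest County: $452,360 × 0.006 = $2,714.16
Haverlea Township: $452,360 × 0.00166 = $750.9176
Hospital District: $452,360 × 0.00191 = $864.0076
Total tax = $10,843.0692
Effective rate = $10,843.0692 ÷ $1,837,000 = 0.590% of market value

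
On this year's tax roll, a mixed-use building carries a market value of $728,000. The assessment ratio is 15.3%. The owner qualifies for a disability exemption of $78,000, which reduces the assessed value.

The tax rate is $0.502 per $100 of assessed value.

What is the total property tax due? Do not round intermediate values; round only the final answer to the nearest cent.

Assessed value = $728,000 × 0.153 = $111,384
Taxable value = $111,384 − $78,000 = $33,384
Tax = $33,384 × 0.00502 = $167.58768

$167.59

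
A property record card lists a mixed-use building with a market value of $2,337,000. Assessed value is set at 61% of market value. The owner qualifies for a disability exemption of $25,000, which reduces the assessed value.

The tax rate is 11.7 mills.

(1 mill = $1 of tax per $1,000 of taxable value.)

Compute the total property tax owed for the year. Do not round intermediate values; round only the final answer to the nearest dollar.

Assessed value = $2,337,000 × 0.61 = $1,425,570
Taxable value = $1,425,570 − $25,000 = $1,400,570
Tax = $1,400,570 × 0.0117 = $16,386.669

$16,387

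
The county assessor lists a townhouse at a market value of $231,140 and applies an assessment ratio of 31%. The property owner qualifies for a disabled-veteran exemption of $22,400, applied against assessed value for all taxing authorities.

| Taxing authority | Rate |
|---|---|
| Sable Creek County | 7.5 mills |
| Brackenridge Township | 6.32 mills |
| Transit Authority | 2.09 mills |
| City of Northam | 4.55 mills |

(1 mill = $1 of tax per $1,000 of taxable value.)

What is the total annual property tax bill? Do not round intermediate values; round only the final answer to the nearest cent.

$1,007.72

Assessed value = $231,140 × 0.31 = $71,653.4
Taxable value = $71,653.4 − $22,400 = $49,253.4
Sable Creek County: $49,253.4 × 0.0075 = $369.4005
Brackenridge Township: $49,253.4 × 0.00632 = $311.281488
Transit Authority: $49,253.4 × 0.00209 = $102.939606
City of Northam: $49,253.4 × 0.00455 = $224.10297
Total = $369.4005 + $311.281488 + $102.939606 + $224.10297 = $1,007.724564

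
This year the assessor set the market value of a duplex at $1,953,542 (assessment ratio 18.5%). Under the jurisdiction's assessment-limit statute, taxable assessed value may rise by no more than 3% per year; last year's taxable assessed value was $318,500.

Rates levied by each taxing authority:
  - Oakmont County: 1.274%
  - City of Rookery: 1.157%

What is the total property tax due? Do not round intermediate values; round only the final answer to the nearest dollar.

$7,975

Uncapped assessed value = $1,953,542 × 0.185 = $361,405.27
Cap limit = $318,500 × 1.03 = $328,055
Taxable assessed value = min($361,405.27, $328,055) = $328,055 (cap binds)
Oakmont County: $328,055 × 0.01274 = $4,179.4207
City of Rookery: $328,055 × 0.01157 = $3,795.59635
Total = $7,975.01705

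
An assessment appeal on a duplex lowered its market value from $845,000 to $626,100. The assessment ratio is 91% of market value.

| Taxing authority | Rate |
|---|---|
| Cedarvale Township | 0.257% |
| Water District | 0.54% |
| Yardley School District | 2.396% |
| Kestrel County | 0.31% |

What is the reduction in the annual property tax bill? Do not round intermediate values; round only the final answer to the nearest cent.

Old assessed value = $845,000 × 0.91 = $768,950
New assessed value = $626,100 × 0.91 = $569,751
Combined rate = 0.00257 + 0.0054 + 0.02396 + 0.0031 = 0.03503
Old tax = $768,950 × 0.03503 = $26,936.3185
New tax = $569,751 × 0.03503 = $19,958.37753
Reduction = $26,936.3185 − $19,958.37753 = $6,977.94097

$6,977.94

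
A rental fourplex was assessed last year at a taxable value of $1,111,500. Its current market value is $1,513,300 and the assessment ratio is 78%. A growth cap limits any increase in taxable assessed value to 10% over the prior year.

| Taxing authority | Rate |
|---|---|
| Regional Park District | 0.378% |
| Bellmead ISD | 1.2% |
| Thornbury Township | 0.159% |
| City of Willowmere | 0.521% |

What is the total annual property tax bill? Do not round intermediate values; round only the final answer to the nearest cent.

$26,652.84

Uncapped assessed value = $1,513,300 × 0.78 = $1,180,374
Cap limit = $1,111,500 × 1.1 = $1,222,650
Taxable assessed value = min($1,180,374, $1,222,650) = $1,180,374 (cap does not bind)
Regional Park District: $1,180,374 × 0.00378 = $4,461.81372
Bellmead ISD: $1,180,374 × 0.012 = $14,164.488
Thornbury Township: $1,180,374 × 0.00159 = $1,876.79466
City of Willowmere: $1,180,374 × 0.00521 = $6,149.74854
Total = $26,652.84492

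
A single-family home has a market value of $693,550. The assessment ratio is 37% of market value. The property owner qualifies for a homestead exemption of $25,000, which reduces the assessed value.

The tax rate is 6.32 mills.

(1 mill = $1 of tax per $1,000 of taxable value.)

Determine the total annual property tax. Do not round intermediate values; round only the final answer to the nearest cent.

$1,463.80

Assessed value = $693,550 × 0.37 = $256,613.5
Taxable value = $256,613.5 − $25,000 = $231,613.5
Tax = $231,613.5 × 0.00632 = $1,463.79732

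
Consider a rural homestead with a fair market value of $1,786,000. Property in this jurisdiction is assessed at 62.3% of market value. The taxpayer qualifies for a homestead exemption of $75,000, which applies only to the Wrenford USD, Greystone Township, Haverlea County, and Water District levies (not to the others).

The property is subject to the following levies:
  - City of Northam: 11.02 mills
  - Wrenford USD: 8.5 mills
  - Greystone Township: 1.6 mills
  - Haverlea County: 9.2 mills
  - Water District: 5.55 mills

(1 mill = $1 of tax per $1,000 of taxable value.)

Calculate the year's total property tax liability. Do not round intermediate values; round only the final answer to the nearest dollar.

$38,048

Assessed value = $1,786,000 × 0.623 = $1,112,678
City of Northam: $1,112,678 × 0.01102 = $12,261.71156
Wrenford USD: ($1,112,678 − $75,000) × 0.0085 = $1,037,678 × 0.0085 = $8,820.263
Greystone Township: ($1,112,678 − $75,000) × 0.0016 = $1,037,678 × 0.0016 = $1,660.2848
Haverlea County: ($1,112,678 − $75,000) × 0.0092 = $1,037,678 × 0.0092 = $9,546.6376
Water District: ($1,112,678 − $75,000) × 0.00555 = $1,037,678 × 0.00555 = $5,759.1129
Total = $38,048.00986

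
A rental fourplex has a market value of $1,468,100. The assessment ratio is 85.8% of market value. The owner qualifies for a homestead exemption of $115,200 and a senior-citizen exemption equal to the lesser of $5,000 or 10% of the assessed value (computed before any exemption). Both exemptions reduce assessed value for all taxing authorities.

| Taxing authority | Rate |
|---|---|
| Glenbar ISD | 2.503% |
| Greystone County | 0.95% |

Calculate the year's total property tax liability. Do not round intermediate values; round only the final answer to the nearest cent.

$39,344.51

Assessed value = $1,468,100 × 0.858 = $1,259,629.8
Senior-citizen exemption = min($5,000, 10% × $1,259,629.8) = min($5,000, $125,962.98) = $5,000 (dollar cap binds)
Taxable value = $1,259,629.8 − $115,200 − $5,000 = $1,139,429.8
Glenbar ISD: $1,139,429.8 × 0.02503 = $28,519.927894
Greystone County: $1,139,429.8 × 0.0095 = $10,824.5831
Total = $39,344.510994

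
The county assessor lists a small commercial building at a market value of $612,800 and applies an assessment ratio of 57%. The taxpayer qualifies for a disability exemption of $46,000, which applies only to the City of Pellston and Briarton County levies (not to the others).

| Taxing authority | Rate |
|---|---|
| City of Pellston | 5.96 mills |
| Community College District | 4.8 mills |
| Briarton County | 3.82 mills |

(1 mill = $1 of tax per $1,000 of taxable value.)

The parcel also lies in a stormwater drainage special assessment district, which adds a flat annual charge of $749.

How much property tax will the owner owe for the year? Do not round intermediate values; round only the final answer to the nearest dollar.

Assessed value = $612,800 × 0.57 = $349,296
City of Pellston: ($349,296 − $46,000) × 0.00596 = $303,296 × 0.00596 = $1,807.64416
Community College District: $349,296 × 0.0048 = $1,676.6208
Briarton County: ($349,296 − $46,000) × 0.00382 = $303,296 × 0.00382 = $1,158.59072
Levies subtotal = $4,642.85568
Total = $4,642.85568 + $749 = $5,391.85568

$5,392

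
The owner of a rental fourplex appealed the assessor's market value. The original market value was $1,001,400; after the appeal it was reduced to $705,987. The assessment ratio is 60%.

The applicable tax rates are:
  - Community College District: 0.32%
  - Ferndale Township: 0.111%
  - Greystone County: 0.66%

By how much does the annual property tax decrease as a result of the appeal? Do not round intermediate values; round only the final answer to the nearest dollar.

Old assessed value = $1,001,400 × 0.6 = $600,840
New assessed value = $705,987 × 0.6 = $423,592.2
Combined rate = 0.0032 + 0.00111 + 0.0066 = 0.01091
Old tax = $600,840 × 0.01091 = $6,555.1644
New tax = $423,592.2 × 0.01091 = $4,621.390902
Reduction = $6,555.1644 − $4,621.390902 = $1,933.773498

$1,934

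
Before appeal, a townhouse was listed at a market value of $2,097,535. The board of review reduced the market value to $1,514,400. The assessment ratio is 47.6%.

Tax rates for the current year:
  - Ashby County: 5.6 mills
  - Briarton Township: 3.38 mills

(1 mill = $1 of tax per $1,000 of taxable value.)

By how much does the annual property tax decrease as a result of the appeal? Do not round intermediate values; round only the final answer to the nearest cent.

Old assessed value = $2,097,535 × 0.476 = $998,426.66
New assessed value = $1,514,400 × 0.476 = $720,854.4
Combined rate = 0.0056 + 0.00338 = 0.00898
Old tax = $998,426.66 × 0.00898 = $8,965.8714068
New tax = $720,854.4 × 0.00898 = $6,473.272512
Reduction = $8,965.8714068 − $6,473.272512 = $2,492.5988948

$2,492.60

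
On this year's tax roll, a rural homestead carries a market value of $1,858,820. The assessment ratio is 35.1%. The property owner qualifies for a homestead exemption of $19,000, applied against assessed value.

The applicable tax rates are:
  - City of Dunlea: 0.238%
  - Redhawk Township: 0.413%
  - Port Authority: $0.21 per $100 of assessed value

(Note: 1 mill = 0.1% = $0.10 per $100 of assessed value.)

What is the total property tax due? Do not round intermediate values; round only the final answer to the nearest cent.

Assessed value = $1,858,820 × 0.351 = $652,445.82
Taxable value = $652,445.82 − $19,000 = $633,445.82
City of Dunlea: $633,445.82 × 0.00238 = $1,507.6010516
Redhawk Township: $633,445.82 × 0.00413 = $2,616.1312366
Port Authority: $633,445.82 × 0.0021 = $1,330.236222
Total = $5,453.9685102

$5,453.97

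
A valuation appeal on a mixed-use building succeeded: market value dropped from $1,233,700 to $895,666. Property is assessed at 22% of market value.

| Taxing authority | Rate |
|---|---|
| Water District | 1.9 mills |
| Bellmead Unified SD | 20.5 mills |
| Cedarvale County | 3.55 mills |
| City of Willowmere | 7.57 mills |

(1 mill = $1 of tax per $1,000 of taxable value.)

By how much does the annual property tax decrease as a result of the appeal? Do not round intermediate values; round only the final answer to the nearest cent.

$2,492.80

Old assessed value = $1,233,700 × 0.22 = $271,414
New assessed value = $895,666 × 0.22 = $197,046.52
Combined rate = 0.0019 + 0.0205 + 0.00355 + 0.00757 = 0.03352
Old tax = $271,414 × 0.03352 = $9,097.79728
New tax = $197,046.52 × 0.03352 = $6,604.9993504
Reduction = $9,097.79728 − $6,604.9993504 = $2,492.7979296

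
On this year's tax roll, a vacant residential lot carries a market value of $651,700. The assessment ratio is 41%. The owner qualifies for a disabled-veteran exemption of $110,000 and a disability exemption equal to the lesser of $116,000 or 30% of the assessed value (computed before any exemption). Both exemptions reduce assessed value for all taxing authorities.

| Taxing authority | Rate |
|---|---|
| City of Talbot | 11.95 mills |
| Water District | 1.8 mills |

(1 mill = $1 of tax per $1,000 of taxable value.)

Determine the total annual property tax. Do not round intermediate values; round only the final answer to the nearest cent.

Assessed value = $651,700 × 0.41 = $267,197
Disability exemption = min($116,000, 30% × $267,197) = min($116,000, $80,159.1) = $80,159.1 (percentage binds)
Taxable value = $267,197 − $110,000 − $80,159.1 = $77,037.9
City of Talbot: $77,037.9 × 0.01195 = $920.602905
Water District: $77,037.9 × 0.0018 = $138.66822
Total = $1,059.271125

$1,059.27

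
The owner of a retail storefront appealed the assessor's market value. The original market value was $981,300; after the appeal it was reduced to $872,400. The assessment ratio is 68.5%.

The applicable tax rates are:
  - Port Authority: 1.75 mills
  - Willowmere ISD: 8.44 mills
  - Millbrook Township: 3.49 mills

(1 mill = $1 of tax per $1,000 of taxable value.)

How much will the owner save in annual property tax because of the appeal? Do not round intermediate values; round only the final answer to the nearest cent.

Old assessed value = $981,300 × 0.685 = $672,190.5
New assessed value = $872,400 × 0.685 = $597,594
Combined rate = 0.00175 + 0.00844 + 0.00349 = 0.01368
Old tax = $672,190.5 × 0.01368 = $9,195.56604
New tax = $597,594 × 0.01368 = $8,175.08592
Reduction = $9,195.56604 − $8,175.08592 = $1,020.48012

$1,020.48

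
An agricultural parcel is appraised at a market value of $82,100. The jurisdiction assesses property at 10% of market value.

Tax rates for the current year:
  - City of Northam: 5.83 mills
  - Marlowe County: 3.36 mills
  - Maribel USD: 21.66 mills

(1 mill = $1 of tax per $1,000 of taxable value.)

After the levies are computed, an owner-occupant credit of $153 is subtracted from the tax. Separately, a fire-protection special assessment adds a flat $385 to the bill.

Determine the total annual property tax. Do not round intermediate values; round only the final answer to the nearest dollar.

Assessed value = $82,100 × 0.1 = $8,210
City of Northam: $8,210 × 0.00583 = $47.8643
Marlowe County: $8,210 × 0.00336 = $27.5856
Maribel USD: $8,210 × 0.02166 = $177.8286
Levies subtotal = $253.2785
After credit = $253.2785 − $153 = $100.2785
Total = $100.2785 + $385 = $485.2785

$485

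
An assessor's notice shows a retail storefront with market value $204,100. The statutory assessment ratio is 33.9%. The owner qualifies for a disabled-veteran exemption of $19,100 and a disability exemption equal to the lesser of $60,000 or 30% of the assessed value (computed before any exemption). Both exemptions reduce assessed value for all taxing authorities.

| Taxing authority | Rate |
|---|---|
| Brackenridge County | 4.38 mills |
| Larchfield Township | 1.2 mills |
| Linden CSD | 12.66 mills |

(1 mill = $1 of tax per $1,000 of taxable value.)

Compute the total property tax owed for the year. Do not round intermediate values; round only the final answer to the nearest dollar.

Assessed value = $204,100 × 0.339 = $69,189.9
Disability exemption = min($60,000, 30% × $69,189.9) = min($60,000, $20,756.97) = $20,756.97 (percentage binds)
Taxable value = $69,189.9 − $19,100 − $20,756.97 = $29,332.93
Brackenridge County: $29,332.93 × 0.00438 = $128.4782334
Larchfield Township: $29,332.93 × 0.0012 = $35.199516
Linden CSD: $29,332.93 × 0.01266 = $371.3548938
Total = $535.0326432

$535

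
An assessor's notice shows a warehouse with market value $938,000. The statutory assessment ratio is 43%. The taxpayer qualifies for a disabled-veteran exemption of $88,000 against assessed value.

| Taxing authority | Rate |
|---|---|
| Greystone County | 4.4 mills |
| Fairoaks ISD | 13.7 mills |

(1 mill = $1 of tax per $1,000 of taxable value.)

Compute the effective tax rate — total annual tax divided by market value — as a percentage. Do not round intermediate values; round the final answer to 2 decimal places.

0.61%

Assessed value = $938,000 × 0.43 = $403,340
Taxable value = $403,340 − $88,000 = $315,340
Greystone County: $315,340 × 0.0044 = $1,387.496
Fairoaks ISD: $315,340 × 0.0137 = $4,320.158
Total tax = $5,707.654
Effective rate = $5,707.654 ÷ $938,000 = 0.61% of market value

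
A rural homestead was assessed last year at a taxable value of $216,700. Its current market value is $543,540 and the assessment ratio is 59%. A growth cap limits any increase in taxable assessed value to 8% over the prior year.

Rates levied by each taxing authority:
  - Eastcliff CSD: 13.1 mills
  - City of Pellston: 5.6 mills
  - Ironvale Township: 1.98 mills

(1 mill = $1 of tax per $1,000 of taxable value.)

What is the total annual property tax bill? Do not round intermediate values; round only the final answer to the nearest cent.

$4,839.86

Uncapped assessed value = $543,540 × 0.59 = $320,688.6
Cap limit = $216,700 × 1.08 = $234,036
Taxable assessed value = min($320,688.6, $234,036) = $234,036 (cap binds)
Eastcliff CSD: $234,036 × 0.0131 = $3,065.8716
City of Pellston: $234,036 × 0.0056 = $1,310.6016
Ironvale Township: $234,036 × 0.00198 = $463.39128
Total = $4,839.86448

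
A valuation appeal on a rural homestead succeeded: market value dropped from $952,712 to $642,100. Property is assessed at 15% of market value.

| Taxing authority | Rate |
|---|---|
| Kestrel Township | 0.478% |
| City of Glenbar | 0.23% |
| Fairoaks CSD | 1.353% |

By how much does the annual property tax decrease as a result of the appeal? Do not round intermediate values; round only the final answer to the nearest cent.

Old assessed value = $952,712 × 0.15 = $142,906.8
New assessed value = $642,100 × 0.15 = $96,315
Combined rate = 0.00478 + 0.0023 + 0.01353 = 0.02061
Old tax = $142,906.8 × 0.02061 = $2,945.309148
New tax = $96,315 × 0.02061 = $1,985.05215
Reduction = $2,945.309148 − $1,985.05215 = $960.256998

$960.26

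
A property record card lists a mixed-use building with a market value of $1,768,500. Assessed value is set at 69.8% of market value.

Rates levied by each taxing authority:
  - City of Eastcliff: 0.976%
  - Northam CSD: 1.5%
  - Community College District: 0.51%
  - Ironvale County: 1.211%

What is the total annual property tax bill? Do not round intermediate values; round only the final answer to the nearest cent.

Assessed value = $1,768,500 × 0.698 = $1,234,413
City of Eastcliff: $1,234,413 × 0.00976 = $12,047.87088
Northam CSD: $1,234,413 × 0.015 = $18,516.195
Community College District: $1,234,413 × 0.0051 = $6,295.5063
Ironvale County: $1,234,413 × 0.01211 = $14,948.74143
Total = $12,047.87088 + $18,516.195 + $6,295.5063 + $14,948.74143 = $51,808.31361

$51,808.31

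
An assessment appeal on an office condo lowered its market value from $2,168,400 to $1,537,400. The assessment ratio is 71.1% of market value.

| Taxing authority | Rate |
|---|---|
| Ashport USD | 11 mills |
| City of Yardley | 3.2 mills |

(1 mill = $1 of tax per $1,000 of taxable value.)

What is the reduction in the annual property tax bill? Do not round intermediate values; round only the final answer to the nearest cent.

$6,370.70

Old assessed value = $2,168,400 × 0.711 = $1,541,732.4
New assessed value = $1,537,400 × 0.711 = $1,093,091.4
Combined rate = 0.011 + 0.0032 = 0.0142
Old tax = $1,541,732.4 × 0.0142 = $21,892.60008
New tax = $1,093,091.4 × 0.0142 = $15,521.89788
Reduction = $21,892.60008 − $15,521.89788 = $6,370.7022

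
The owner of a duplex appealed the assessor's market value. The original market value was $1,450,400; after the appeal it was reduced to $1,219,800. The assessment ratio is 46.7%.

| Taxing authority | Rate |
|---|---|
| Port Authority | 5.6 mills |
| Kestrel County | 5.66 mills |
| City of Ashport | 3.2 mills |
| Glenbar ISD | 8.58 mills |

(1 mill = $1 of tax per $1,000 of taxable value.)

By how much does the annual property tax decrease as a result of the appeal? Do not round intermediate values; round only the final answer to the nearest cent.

Old assessed value = $1,450,400 × 0.467 = $677,336.8
New assessed value = $1,219,800 × 0.467 = $569,646.6
Combined rate = 0.0056 + 0.00566 + 0.0032 + 0.00858 = 0.02304
Old tax = $677,336.8 × 0.02304 = $15,605.839872
New tax = $569,646.6 × 0.02304 = $13,124.657664
Reduction = $15,605.839872 − $13,124.657664 = $2,481.182208

$2,481.18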